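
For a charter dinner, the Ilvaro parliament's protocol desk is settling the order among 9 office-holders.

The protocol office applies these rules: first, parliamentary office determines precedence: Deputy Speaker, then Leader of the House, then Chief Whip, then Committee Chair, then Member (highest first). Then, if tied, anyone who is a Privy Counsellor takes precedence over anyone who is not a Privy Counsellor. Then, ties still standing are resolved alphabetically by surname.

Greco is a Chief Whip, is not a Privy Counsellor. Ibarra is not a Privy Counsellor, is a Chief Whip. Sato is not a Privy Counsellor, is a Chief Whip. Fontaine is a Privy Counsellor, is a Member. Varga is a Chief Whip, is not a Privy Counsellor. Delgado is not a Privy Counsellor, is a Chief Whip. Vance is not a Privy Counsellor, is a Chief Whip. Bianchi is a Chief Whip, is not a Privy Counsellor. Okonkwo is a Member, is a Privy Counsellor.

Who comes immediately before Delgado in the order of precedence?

Bianchi

By parliamentary office: Bianchi, Delgado, Greco, Ibarra, Sato, Vance and Varga (Chief Whip); then Fontaine and Okonkwo (Member).
Bianchi, Delgado, Greco, Ibarra, Sato, Vance and Varga are each not a Privy Counsellor, so the next rule applies.
Among Bianchi, Delgado, Greco, Ibarra, Sato, Vance and Varga, alphabetically by surname: Bianchi before Delgado before Greco before Ibarra before Sato before Vance before Varga.
Fontaine and Okonkwo are each a Privy Counsellor, so the next rule applies.
Among Fontaine and Okonkwo, alphabetically by surname: Fontaine before Okonkwo.
Order: Bianchi, Delgado, Greco, Ibarra, Sato, Vance, Varga, Fontaine, Okonkwo.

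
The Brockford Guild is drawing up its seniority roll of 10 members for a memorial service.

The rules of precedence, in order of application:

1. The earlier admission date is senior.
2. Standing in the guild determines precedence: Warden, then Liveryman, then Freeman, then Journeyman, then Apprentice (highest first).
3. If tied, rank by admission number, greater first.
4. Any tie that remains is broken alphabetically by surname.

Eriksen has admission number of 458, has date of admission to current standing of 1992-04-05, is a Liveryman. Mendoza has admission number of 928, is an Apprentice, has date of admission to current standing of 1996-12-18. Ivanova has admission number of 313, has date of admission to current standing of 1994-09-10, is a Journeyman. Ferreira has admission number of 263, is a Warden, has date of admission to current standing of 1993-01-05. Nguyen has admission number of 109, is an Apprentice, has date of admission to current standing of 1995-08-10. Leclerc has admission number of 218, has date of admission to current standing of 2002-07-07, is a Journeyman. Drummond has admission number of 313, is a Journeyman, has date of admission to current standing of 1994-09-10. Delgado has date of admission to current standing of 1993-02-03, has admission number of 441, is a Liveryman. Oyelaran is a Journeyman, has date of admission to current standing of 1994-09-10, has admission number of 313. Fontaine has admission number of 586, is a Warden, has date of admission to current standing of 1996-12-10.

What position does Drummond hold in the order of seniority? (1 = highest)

4

By date of admission to current standing (earlier first): Eriksen (1992-04-05); then Ferreira (1993-01-05); then Delgado (1993-02-03); then Drummond, Ivanova and Oyelaran (each 1994-09-10); then Nguyen (1995-08-10); then Fontaine (1996-12-10); then Mendoza (1996-12-18); then Leclerc (2002-07-07).
Drummond, Ivanova and Oyelaran are each Journeyman, so the next rule applies.
Drummond, Ivanova and Oyelaran all have admission number 313, so the next rule applies.
Among Drummond, Ivanova and Oyelaran, alphabetically by surname: Drummond before Ivanova before Oyelaran.
Order: Eriksen, Ferreira, Delgado, Drummond, Ivanova, Oyelaran, Nguyen, Fontaine, Mendoza, Leclerc. So position 4.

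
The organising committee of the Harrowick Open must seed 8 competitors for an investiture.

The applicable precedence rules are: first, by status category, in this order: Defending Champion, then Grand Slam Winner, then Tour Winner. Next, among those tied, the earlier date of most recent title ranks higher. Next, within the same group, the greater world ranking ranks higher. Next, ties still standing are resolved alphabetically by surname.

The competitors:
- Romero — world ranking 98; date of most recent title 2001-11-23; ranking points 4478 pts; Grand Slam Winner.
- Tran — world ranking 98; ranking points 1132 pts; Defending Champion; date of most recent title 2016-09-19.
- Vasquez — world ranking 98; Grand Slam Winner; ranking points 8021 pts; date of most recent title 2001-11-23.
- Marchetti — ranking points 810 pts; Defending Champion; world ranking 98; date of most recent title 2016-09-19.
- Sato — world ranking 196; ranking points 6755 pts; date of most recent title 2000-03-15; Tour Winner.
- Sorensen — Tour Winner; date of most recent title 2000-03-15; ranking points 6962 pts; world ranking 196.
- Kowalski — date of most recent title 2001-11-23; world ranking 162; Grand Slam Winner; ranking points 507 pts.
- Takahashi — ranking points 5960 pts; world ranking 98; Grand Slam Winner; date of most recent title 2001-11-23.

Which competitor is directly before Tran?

Marchetti

By status category: Marchetti and Tran (Defending Champion); then Kowalski, Romero, Takahashi and Vasquez (Grand Slam Winner); then Sato and Sorensen (Tour Winner).
Marchetti and Tran both have date of most recent title 2016-09-19, so the next rule applies.
Marchetti and Tran both have world ranking 98, so the next rule applies.
Among Marchetti and Tran, alphabetically by surname: Marchetti before Tran.
Kowalski, Romero, Takahashi and Vasquez all have date of most recent title 2001-11-23, so the next rule applies.
Among Kowalski, Romero, Takahashi and Vasquez, by world ranking (higher first): Kowalski (162) before Romero, Takahashi and Vasquez (98).
Among Romero, Takahashi and Vasquez, alphabetically by surname: Romero before Takahashi before Vasquez.
Sato and Sorensen both have date of most recent title 2000-03-15, so the next rule applies.
Sato and Sorensen both have world ranking 196, so the next rule applies.
Among Sato and Sorensen, alphabetically by surname: Sato before Sorensen.
Order: Marchetti, Tran, Kowalski, Romero, Takahashi, Vasquez, Sato, Sorensen.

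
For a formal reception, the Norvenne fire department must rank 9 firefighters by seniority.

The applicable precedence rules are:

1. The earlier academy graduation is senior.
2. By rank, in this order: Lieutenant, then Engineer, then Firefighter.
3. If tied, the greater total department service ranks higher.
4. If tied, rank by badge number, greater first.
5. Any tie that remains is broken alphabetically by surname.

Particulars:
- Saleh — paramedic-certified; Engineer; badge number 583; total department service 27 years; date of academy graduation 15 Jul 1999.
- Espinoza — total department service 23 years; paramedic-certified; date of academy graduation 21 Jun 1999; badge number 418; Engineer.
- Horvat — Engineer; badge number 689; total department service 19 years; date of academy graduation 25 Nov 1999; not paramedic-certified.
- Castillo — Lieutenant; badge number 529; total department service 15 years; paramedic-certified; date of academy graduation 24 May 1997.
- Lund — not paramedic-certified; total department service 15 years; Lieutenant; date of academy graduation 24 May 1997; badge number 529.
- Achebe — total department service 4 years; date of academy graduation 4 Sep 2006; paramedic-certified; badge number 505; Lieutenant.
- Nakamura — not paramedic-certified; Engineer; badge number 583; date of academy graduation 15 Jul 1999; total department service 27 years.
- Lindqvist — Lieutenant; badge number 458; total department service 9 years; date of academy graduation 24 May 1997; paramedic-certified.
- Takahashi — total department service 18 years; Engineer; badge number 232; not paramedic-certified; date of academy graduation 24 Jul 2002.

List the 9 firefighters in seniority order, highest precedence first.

By date of academy graduation (earlier first): Castillo, Lund and Lindqvist (each 24 May 1997); then Espinoza (21 Jun 1999); then Nakamura and Saleh (both 15 Jul 1999); then Horvat (25 Nov 1999); then Takahashi (24 Jul 2002); then Achebe (4 Sep 2006).
Castillo, Lund and Lindqvist are each Lieutenant, so the next rule applies.
Among Castillo, Lund and Lindqvist, by total department service (higher first): Castillo and Lund (15 years) before Lindqvist (9 years).
Castillo and Lund both have badge number 529, so the next rule applies.
Among Castillo and Lund, alphabetically by surname: Castillo before Lund.
Nakamura and Saleh are each Engineer, so the next rule applies.
Nakamura and Saleh both have total department service 27 years, so the next rule applies.
Nakamura and Saleh both have badge number 583, so the next rule applies.
Among Nakamura and Saleh, alphabetically by surname: Nakamura before Saleh.
Full order: Castillo, Lund, Lindqvist, Espinoza, Nakamura, Saleh, Horvat, Takahashi, Achebe.

Castillo, Lund, Lindqvist, Espinoza, Nakamura, Saleh, Horvat, Takahashi, Achebe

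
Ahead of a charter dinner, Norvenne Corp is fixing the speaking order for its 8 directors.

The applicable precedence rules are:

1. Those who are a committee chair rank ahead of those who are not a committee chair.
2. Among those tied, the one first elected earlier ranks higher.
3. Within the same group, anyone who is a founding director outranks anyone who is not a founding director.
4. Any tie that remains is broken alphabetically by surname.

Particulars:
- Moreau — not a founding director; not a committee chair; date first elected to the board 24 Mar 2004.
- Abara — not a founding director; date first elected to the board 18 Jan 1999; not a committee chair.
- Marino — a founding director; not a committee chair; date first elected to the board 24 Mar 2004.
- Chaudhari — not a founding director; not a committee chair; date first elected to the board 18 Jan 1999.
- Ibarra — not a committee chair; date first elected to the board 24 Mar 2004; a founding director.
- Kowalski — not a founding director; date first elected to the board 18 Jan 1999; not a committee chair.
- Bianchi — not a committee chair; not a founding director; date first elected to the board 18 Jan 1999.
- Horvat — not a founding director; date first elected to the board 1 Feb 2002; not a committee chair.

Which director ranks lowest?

Moreau

By the first rule: Abara, Bianchi, Chaudhari, Kowalski, Horvat, Ibarra, Marino and Moreau (each not a committee chair).
Among Abara, Bianchi, Chaudhari, Kowalski, Horvat, Ibarra, Marino and Moreau, by date first elected to the board (earlier first): Abara, Bianchi, Chaudhari and Kowalski (18 Jan 1999) before Horvat (1 Feb 2002) before Ibarra, Marino and Moreau (24 Mar 2004).
Abara, Bianchi, Chaudhari and Kowalski are each not a founding director, so the next rule applies.
Among Abara, Bianchi, Chaudhari and Kowalski, alphabetically by surname: Abara before Bianchi before Chaudhari before Kowalski.
Among Ibarra, Marino and Moreau, a founding director before not a founding director: Ibarra and Marino (a founding director) before Moreau (not a founding director).
Among Ibarra and Marino, alphabetically by surname: Ibarra before Marino.
Order: Abara, Bianchi, Chaudhari, Kowalski, Horvat, Ibarra, Marino, Moreau.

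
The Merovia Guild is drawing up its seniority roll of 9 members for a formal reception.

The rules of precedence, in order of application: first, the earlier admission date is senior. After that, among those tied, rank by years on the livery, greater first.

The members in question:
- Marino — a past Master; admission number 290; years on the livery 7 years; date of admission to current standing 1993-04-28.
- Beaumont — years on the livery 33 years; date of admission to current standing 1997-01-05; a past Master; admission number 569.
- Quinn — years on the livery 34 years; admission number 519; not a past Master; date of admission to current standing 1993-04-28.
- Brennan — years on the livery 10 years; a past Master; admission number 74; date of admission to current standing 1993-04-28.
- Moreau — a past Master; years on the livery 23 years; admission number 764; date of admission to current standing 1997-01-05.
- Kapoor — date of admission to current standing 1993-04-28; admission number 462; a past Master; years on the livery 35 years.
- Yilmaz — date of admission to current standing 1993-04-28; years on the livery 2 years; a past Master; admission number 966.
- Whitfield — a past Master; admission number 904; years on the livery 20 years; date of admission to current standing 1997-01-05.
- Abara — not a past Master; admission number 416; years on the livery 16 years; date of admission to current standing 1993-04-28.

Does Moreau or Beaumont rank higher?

By date of admission to current standing (earlier first): Kapoor, Quinn, Abara, Brennan, Marino and Yilmaz (each 1993-04-28); then Beaumont, Moreau and Whitfield (each 1997-01-05).
Among Kapoor, Quinn, Abara, Brennan, Marino and Yilmaz, by years on the livery (higher first): Kapoor (35 years) before Quinn (34 years) before Abara (16 years) before Brennan (10 years) before Marino (7 years) before Yilmaz (2 years).
Among Beaumont, Moreau and Whitfield, by years on the livery (higher first): Beaumont (33 years) before Moreau (23 years) before Whitfield (20 years).
So Beaumont takes precedence.

Beaumont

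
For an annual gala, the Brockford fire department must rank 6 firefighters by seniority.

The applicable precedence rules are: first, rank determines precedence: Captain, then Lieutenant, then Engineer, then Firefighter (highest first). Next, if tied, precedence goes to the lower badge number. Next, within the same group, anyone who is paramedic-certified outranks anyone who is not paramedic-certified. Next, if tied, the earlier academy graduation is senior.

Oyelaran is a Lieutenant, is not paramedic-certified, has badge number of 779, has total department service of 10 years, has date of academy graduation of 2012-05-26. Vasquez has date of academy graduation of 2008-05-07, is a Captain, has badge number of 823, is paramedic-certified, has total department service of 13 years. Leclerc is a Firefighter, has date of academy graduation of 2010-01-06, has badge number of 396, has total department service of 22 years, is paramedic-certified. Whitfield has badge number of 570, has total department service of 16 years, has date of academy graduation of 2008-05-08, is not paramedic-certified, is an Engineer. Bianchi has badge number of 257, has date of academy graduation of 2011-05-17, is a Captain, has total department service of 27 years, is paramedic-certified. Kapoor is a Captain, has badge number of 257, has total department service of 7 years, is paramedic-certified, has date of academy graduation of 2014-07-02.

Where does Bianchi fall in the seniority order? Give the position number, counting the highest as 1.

1

By rank: Bianchi, Kapoor and Vasquez (Captain); then Oyelaran (Lieutenant); then Whitfield (Engineer); then Leclerc (Firefighter).
Among Bianchi, Kapoor and Vasquez, by badge number (lower first): Bianchi and Kapoor (257) before Vasquez (823).
Bianchi and Kapoor are each paramedic-certified, so the next rule applies.
Among Bianchi and Kapoor, by date of academy graduation (earlier first): Bianchi (2011-05-17) before Kapoor (2014-07-02).
Order: Bianchi, Kapoor, Vasquez, Oyelaran, Whitfield, Leclerc. So position 1.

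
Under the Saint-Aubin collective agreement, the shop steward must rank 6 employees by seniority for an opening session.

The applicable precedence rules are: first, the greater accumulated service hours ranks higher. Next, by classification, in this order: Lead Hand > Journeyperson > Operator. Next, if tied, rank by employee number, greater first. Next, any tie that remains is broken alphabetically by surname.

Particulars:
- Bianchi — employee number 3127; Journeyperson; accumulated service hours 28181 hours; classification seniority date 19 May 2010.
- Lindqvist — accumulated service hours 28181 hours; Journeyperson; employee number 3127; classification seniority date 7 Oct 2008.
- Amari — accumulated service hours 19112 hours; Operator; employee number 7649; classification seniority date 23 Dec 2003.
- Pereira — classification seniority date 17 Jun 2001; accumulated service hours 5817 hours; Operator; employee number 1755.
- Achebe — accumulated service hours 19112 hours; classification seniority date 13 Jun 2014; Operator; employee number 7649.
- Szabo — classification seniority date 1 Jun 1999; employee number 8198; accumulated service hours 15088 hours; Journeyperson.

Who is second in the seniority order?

By accumulated service hours (higher first): Bianchi and Lindqvist (both 28181 hours); then Achebe and Amari (both 19112 hours); then Szabo (15088 hours); then Pereira (5817 hours).
Bianchi and Lindqvist are each Journeyperson, so the next rule applies.
Bianchi and Lindqvist both have employee number 3127, so the next rule applies.
Among Bianchi and Lindqvist, alphabetically by surname: Bianchi before Lindqvist.
Achebe and Amari are each Operator, so the next rule applies.
Achebe and Amari both have employee number 7649, so the next rule applies.
Among Achebe and Amari, alphabetically by surname: Achebe before Amari.
Order: Bianchi, Lindqvist, Achebe, Amari, Szabo, Pereira.

Lindqvist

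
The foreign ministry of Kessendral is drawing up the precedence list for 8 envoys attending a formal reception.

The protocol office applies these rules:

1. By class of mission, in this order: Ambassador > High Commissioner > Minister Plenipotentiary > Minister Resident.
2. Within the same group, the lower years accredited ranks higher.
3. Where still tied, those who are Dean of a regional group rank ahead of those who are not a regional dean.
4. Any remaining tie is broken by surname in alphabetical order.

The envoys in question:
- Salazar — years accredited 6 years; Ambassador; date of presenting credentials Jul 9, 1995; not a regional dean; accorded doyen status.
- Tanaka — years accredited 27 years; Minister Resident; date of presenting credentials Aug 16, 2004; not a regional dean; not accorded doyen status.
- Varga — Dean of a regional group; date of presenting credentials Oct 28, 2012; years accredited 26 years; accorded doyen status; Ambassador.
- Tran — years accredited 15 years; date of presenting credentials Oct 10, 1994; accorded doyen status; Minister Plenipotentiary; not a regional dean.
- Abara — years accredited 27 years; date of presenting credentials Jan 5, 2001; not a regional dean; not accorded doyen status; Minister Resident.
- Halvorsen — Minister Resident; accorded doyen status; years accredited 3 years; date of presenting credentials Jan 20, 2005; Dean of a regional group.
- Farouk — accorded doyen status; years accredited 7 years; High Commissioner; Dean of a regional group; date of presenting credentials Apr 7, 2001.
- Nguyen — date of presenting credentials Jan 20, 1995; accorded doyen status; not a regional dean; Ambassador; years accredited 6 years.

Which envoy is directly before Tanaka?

By class of mission: Nguyen, Salazar and Varga (Ambassador); then Farouk (High Commissioner); then Tran (Minister Plenipotentiary); then Halvorsen, Abara and Tanaka (Minister Resident).
Among Nguyen, Salazar and Varga, by years accredited (lower first): Nguyen and Salazar (6 years) before Varga (26 years).
Nguyen and Salazar are each not a regional dean, so the next rule applies.
Among Nguyen and Salazar, alphabetically by surname: Nguyen before Salazar.
Among Halvorsen, Abara and Tanaka, by years accredited (lower first): Halvorsen (3 years) before Abara and Tanaka (27 years).
Abara and Tanaka are each not a regional dean, so the next rule applies.
Among Abara and Tanaka, alphabetically by surname: Abara before Tanaka.
Order: Nguyen, Salazar, Varga, Farouk, Tran, Halvorsen, Abara, Tanaka.

Abara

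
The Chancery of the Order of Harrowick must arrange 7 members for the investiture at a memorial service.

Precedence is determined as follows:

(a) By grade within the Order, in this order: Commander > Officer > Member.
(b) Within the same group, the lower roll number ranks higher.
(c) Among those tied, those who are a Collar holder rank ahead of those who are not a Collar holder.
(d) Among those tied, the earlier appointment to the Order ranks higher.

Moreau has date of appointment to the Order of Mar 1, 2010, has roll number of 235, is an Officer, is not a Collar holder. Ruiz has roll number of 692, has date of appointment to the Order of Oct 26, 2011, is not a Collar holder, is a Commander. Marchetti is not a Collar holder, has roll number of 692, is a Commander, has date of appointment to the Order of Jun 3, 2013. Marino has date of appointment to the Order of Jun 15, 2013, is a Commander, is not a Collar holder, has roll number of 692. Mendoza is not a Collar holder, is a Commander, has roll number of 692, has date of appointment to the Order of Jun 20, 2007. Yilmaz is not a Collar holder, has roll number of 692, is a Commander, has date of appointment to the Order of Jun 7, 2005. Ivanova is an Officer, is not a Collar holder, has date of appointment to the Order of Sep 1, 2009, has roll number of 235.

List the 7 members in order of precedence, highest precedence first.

Yilmaz, Mendoza, Ruiz, Marchetti, Marino, Ivanova, Moreau

By grade within the Order: Yilmaz, Mendoza, Ruiz, Marchetti and Marino (Commander); then Ivanova and Moreau (Officer).
Yilmaz, Mendoza, Ruiz, Marchetti and Marino all have roll number 692, so the next rule applies.
Yilmaz, Mendoza, Ruiz, Marchetti and Marino are each not a Collar holder, so the next rule applies.
Among Yilmaz, Mendoza, Ruiz, Marchetti and Marino, by date of appointment to the Order (earlier first): Yilmaz (Jun 7, 2005) before Mendoza (Jun 20, 2007) before Ruiz (Oct 26, 2011) before Marchetti (Jun 3, 2013) before Marino (Jun 15, 2013).
Ivanova and Moreau both have roll number 235, so the next rule applies.
Ivanova and Moreau are each not a Collar holder, so the next rule applies.
Among Ivanova and Moreau, by date of appointment to the Order (earlier first): Ivanova (Sep 1, 2009) before Moreau (Mar 1, 2010).
Full order: Yilmaz, Mendoza, Ruiz, Marchetti, Marino, Ivanova, Moreau.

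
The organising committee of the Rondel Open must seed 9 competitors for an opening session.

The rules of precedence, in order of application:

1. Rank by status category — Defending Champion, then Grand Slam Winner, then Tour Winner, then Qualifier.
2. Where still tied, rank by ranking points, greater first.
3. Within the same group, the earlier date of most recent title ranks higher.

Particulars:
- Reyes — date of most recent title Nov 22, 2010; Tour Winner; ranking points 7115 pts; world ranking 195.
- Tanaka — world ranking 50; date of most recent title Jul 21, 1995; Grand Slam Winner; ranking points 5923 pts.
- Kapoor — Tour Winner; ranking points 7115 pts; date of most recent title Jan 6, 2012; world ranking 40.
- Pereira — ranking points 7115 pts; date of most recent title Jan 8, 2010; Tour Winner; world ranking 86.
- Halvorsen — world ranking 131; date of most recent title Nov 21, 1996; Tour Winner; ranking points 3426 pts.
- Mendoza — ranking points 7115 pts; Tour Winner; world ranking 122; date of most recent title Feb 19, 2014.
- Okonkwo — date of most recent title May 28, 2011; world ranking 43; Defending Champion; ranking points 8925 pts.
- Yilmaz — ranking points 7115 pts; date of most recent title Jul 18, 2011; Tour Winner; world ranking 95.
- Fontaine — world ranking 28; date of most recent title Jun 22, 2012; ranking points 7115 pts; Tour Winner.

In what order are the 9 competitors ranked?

Okonkwo, Tanaka, Pereira, Reyes, Yilmaz, Kapoor, Fontaine, Mendoza, Halvorsen

By status category: Okonkwo (Defending Champion); then Tanaka (Grand Slam Winner); then Pereira, Reyes, Yilmaz, Kapoor, Fontaine, Mendoza and Halvorsen (Tour Winner).
Among Pereira, Reyes, Yilmaz, Kapoor, Fontaine, Mendoza and Halvorsen, by ranking points (higher first): Pereira, Reyes, Yilmaz, Kapoor, Fontaine and Mendoza (7115 pts) before Halvorsen (3426 pts).
Among Pereira, Reyes, Yilmaz, Kapoor, Fontaine and Mendoza, by date of most recent title (earlier first): Pereira (Jan 8, 2010) before Reyes (Nov 22, 2010) before Yilmaz (Jul 18, 2011) before Kapoor (Jan 6, 2012) before Fontaine (Jun 22, 2012) before Mendoza (Feb 19, 2014).
Full order: Okonkwo, Tanaka, Pereira, Reyes, Yilmaz, Kapoor, Fontaine, Mendoza, Halvorsen.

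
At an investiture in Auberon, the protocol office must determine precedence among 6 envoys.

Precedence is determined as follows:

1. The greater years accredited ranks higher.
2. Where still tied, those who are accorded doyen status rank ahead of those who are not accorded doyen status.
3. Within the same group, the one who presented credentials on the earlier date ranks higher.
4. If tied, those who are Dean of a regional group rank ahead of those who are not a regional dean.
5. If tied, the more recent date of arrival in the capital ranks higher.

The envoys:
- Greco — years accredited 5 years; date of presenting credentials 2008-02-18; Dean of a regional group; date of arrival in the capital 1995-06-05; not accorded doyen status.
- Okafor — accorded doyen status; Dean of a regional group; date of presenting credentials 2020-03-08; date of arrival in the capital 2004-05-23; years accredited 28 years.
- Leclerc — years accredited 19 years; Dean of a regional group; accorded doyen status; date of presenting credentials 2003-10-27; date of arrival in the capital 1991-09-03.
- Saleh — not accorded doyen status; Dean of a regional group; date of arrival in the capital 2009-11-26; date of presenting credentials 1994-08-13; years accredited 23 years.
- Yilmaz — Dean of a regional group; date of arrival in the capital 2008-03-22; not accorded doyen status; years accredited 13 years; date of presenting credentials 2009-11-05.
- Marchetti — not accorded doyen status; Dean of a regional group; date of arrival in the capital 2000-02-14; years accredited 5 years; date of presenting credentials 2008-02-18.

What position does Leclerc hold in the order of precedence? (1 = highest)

By years accredited (higher first): Okafor (28 years); then Saleh (23 years); then Leclerc (19 years); then Yilmaz (13 years); then Marchetti and Greco (both 5 years).
Marchetti and Greco are each not accorded doyen status, so the next rule applies.
Marchetti and Greco both have date of presenting credentials 2008-02-18, so the next rule applies.
Marchetti and Greco are each Dean of a regional group, so the next rule applies.
Among Marchetti and Greco, by date of arrival in the capital (later first): Marchetti (2000-02-14) before Greco (1995-06-05).
Order: Okafor, Saleh, Leclerc, Yilmaz, Marchetti, Greco. So position 3.

3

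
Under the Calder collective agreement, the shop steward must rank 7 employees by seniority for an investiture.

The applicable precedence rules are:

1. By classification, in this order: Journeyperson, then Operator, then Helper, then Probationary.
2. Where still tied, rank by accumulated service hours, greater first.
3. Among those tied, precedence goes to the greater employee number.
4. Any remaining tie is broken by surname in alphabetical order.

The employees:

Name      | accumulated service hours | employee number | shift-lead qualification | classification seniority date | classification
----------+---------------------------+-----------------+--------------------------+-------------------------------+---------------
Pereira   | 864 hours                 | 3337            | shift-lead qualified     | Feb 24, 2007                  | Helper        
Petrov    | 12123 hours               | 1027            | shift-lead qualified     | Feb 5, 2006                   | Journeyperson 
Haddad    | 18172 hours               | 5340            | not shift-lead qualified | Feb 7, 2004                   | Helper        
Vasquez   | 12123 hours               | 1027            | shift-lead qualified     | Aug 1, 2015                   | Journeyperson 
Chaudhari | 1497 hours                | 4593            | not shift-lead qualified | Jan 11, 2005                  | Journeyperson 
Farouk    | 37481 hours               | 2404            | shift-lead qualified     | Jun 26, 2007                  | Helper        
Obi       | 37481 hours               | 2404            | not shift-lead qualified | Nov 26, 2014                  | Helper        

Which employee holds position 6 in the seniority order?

Haddad

By classification: Petrov, Vasquez and Chaudhari (Journeyperson); then Farouk, Obi, Haddad and Pereira (Helper).
Among Petrov, Vasquez and Chaudhari, by accumulated service hours (higher first): Petrov and Vasquez (12123 hours) before Chaudhari (1497 hours).
Petrov and Vasquez both have employee number 1027, so the next rule applies.
Among Petrov and Vasquez, alphabetically by surname: Petrov before Vasquez.
Among Farouk, Obi, Haddad and Pereira, by accumulated service hours (higher first): Farouk and Obi (37481 hours) before Haddad (18172 hours) before Pereira (864 hours).
Farouk and Obi both have employee number 2404, so the next rule applies.
Among Farouk and Obi, alphabetically by surname: Farouk before Obi.
Order: Petrov, Vasquez, Chaudhari, Farouk, Obi, Haddad, Pereira.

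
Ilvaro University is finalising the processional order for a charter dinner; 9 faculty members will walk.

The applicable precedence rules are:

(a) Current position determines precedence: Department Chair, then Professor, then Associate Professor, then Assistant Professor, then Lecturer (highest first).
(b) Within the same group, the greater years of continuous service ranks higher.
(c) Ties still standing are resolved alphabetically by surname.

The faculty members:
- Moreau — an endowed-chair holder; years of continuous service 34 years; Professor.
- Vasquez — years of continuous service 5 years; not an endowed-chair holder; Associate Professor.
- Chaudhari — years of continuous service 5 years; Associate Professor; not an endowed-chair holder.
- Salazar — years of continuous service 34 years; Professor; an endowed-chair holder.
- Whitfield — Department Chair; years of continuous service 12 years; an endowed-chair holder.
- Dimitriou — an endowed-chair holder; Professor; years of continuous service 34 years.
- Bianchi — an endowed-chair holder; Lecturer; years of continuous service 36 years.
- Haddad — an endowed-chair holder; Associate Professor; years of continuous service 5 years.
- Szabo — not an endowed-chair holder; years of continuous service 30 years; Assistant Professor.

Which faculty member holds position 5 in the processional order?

Chaudhari

By current position: Whitfield (Department Chair); then Dimitriou, Moreau and Salazar (Professor); then Chaudhari, Haddad and Vasquez (Associate Professor); then Szabo (Assistant Professor); then Bianchi (Lecturer).
Dimitriou, Moreau and Salazar all have years of continuous service 34 years, so the next rule applies.
Among Dimitriou, Moreau and Salazar, alphabetically by surname: Dimitriou before Moreau before Salazar.
Chaudhari, Haddad and Vasquez all have years of continuous service 5 years, so the next rule applies.
Among Chaudhari, Haddad and Vasquez, alphabetically by surname: Chaudhari before Haddad before Vasquez.
Order: Whitfield, Dimitriou, Moreau, Salazar, Chaudhari, Haddad, Vasquez, Szabo, Bianchi.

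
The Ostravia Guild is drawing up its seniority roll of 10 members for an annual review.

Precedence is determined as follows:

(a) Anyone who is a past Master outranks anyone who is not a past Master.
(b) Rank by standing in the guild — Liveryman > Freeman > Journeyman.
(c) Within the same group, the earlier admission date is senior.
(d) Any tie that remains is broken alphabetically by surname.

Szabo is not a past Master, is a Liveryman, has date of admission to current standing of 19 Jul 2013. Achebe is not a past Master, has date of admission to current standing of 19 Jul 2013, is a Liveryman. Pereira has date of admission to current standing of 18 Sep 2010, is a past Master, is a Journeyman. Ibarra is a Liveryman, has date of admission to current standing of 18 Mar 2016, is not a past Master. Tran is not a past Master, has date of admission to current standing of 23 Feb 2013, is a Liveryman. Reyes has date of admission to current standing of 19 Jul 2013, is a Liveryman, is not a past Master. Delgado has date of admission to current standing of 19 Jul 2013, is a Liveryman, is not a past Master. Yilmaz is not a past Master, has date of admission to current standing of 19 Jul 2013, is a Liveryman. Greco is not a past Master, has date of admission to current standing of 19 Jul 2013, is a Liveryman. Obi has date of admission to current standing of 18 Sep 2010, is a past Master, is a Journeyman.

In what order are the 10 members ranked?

By the first rule: Obi and Pereira (both a past Master); then Tran, Achebe, Delgado, Greco, Reyes, Szabo, Yilmaz and Ibarra (each not a past Master).
Obi and Pereira are each Journeyman, so the next rule applies.
Obi and Pereira both have date of admission to current standing 18 Sep 2010, so the next rule applies.
Among Obi and Pereira, alphabetically by surname: Obi before Pereira.
Tran, Achebe, Delgado, Greco, Reyes, Szabo, Yilmaz and Ibarra are each Liveryman, so the next rule applies.
Among Tran, Achebe, Delgado, Greco, Reyes, Szabo, Yilmaz and Ibarra, by date of admission to current standing (earlier first): Tran (23 Feb 2013) before Achebe, Delgado, Greco, Reyes, Szabo and Yilmaz (19 Jul 2013) before Ibarra (18 Mar 2016).
Among Achebe, Delgado, Greco, Reyes, Szabo and Yilmaz, alphabetically by surname: Achebe before Delgado before Greco before Reyes before Szabo before Yilmaz.
Full order: Obi, Pereira, Tran, Achebe, Delgado, Greco, Reyes, Szabo, Yilmaz, Ibarra.

Obi, Pereira, Tran, Achebe, Delgado, Greco, Reyes, Szabo, Yilmaz, Ibarra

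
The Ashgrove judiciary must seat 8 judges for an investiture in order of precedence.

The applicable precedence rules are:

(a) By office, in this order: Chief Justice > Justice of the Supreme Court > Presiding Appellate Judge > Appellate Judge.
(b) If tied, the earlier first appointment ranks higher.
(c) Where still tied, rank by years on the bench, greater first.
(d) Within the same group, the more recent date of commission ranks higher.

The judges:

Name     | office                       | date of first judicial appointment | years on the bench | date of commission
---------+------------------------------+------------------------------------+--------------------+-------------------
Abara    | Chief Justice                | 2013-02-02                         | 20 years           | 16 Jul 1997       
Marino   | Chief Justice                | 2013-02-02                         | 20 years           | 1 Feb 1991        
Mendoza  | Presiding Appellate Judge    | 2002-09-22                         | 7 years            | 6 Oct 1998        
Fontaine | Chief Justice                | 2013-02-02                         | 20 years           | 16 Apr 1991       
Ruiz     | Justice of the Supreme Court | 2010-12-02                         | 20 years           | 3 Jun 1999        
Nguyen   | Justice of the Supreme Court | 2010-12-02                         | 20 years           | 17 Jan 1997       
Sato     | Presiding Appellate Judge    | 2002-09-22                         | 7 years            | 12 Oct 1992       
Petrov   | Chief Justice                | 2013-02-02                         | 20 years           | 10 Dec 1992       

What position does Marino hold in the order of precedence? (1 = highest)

By office: Abara, Petrov, Fontaine and Marino (Chief Justice); then Ruiz and Nguyen (Justice of the Supreme Court); then Mendoza and Sato (Presiding Appellate Judge).
Abara, Petrov, Fontaine and Marino all have date of first judicial appointment 2013-02-02, so the next rule applies.
Abara, Petrov, Fontaine and Marino all have years on the bench 20 years, so the next rule applies.
Among Abara, Petrov, Fontaine and Marino, by date of commission (later first): Abara (16 Jul 1997) before Petrov (10 Dec 1992) before Fontaine (16 Apr 1991) before Marino (1 Feb 1991).
Ruiz and Nguyen both have date of first judicial appointment 2010-12-02, so the next rule applies.
Ruiz and Nguyen both have years on the bench 20 years, so the next rule applies.
Among Ruiz and Nguyen, by date of commission (later first): Ruiz (3 Jun 1999) before Nguyen (17 Jan 1997).
Mendoza and Sato both have date of first judicial appointment 2002-09-22, so the next rule applies.
Mendoza and Sato both have years on the bench 7 years, so the next rule applies.
Among Mendoza and Sato, by date of commission (later first): Mendoza (6 Oct 1998) before Sato (12 Oct 1992).
Order: Abara, Petrov, Fontaine, Marino, Ruiz, Nguyen, Mendoza, Sato. So position 4.

4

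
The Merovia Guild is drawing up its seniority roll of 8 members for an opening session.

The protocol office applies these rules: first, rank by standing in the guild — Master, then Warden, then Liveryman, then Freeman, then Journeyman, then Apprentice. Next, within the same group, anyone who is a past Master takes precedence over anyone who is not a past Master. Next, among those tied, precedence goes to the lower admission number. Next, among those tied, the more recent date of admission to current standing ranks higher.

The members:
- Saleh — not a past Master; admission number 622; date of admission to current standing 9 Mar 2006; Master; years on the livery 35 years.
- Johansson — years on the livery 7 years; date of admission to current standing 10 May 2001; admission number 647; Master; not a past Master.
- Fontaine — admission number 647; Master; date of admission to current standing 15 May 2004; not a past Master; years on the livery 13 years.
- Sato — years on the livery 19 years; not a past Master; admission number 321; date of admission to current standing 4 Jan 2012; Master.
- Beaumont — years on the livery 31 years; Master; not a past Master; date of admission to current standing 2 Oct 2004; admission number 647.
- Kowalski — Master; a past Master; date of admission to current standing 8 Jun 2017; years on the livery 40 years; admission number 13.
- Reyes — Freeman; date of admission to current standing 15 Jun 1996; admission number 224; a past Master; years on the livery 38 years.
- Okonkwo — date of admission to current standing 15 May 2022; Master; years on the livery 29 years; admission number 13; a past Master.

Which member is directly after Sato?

By standing in the guild: Okonkwo, Kowalski, Sato, Saleh, Beaumont, Fontaine and Johansson (Master); then Reyes (Freeman).
Among Okonkwo, Kowalski, Sato, Saleh, Beaumont, Fontaine and Johansson, a past Master before not a past Master: Okonkwo and Kowalski (a past Master) before Sato, Saleh, Beaumont, Fontaine and Johansson (not a past Master).
Okonkwo and Kowalski both have admission number 13, so the next rule applies.
Among Okonkwo and Kowalski, by date of admission to current standing (later first): Okonkwo (15 May 2022) before Kowalski (8 Jun 2017).
Among Sato, Saleh, Beaumont, Fontaine and Johansson, by admission number (lower first): Sato (321) before Saleh (622) before Beaumont, Fontaine and Johansson (647).
Among Beaumont, Fontaine and Johansson, by date of admission to current standing (later first): Beaumont (2 Oct 2004) before Fontaine (15 May 2004) before Johansson (10 May 2001).
Order: Okonkwo, Kowalski, Sato, Saleh, Beaumont, Fontaine, Johansson, Reyes.

Saleh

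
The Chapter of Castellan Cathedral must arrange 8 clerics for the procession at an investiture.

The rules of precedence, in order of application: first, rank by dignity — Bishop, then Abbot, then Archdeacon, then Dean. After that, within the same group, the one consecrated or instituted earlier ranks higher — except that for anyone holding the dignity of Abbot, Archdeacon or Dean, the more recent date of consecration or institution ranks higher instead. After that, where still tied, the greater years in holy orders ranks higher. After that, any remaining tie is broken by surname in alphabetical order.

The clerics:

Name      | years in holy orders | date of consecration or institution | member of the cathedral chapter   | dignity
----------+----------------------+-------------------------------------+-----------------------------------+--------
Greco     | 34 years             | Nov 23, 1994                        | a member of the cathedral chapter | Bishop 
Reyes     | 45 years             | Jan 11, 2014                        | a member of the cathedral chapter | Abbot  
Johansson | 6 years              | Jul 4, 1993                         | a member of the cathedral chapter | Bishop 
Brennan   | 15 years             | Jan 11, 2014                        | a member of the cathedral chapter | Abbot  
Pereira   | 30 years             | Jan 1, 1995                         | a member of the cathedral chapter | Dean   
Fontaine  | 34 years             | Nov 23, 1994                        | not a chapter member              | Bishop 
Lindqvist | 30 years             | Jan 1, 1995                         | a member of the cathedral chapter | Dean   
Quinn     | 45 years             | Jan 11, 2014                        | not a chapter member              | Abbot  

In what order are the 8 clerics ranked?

Johansson, Fontaine, Greco, Quinn, Reyes, Brennan, Lindqvist, Pereira

By dignity: Johansson, Fontaine and Greco (Bishop); then Quinn, Reyes and Brennan (Abbot); then Lindqvist and Pereira (Dean).
Among Johansson, Fontaine and Greco, by date of consecration or institution (earlier first): Johansson (Jul 4, 1993) before Fontaine and Greco (Nov 23, 1994).
Fontaine and Greco both have years in holy orders 34 years, so the next rule applies.
Among Fontaine and Greco, alphabetically by surname: Fontaine before Greco.
Quinn, Reyes and Brennan all have date of consecration or institution Jan 11, 2014, so the next rule applies.
Among Quinn, Reyes and Brennan, by years in holy orders (higher first): Quinn and Reyes (45 years) before Brennan (15 years).
Among Quinn and Reyes, alphabetically by surname: Quinn before Reyes.
Lindqvist and Pereira both have date of consecration or institution Jan 1, 1995, so the next rule applies.
Lindqvist and Pereira both have years in holy orders 30 years, so the next rule applies.
Among Lindqvist and Pereira, alphabetically by surname: Lindqvist before Pereira.
Full order: Johansson, Fontaine, Greco, Quinn, Reyes, Brennan, Lindqvist, Pereira.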